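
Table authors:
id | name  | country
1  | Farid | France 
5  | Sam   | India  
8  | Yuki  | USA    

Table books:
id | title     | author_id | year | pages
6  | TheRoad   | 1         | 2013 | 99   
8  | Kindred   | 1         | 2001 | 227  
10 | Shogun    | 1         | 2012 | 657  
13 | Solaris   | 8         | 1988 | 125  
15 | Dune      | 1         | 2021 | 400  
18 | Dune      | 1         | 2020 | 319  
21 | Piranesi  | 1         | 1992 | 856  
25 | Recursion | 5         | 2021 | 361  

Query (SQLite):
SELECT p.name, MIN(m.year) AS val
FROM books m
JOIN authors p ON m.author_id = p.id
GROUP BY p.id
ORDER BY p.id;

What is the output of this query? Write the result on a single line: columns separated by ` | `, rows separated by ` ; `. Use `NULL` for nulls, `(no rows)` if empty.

Farid | 1992 ; Sam | 2021 ; Yuki | 1988

Join each books row to its authors via author_id.
Group joined rows by authors.id; compute MIN(m.year) per group.
  1: ids {6, 8, 10, 15, 18, 21} → MIN(m.year)=1992
  5: ids {25} → MIN(m.year)=2021
  8: ids {13} → MIN(m.year)=1988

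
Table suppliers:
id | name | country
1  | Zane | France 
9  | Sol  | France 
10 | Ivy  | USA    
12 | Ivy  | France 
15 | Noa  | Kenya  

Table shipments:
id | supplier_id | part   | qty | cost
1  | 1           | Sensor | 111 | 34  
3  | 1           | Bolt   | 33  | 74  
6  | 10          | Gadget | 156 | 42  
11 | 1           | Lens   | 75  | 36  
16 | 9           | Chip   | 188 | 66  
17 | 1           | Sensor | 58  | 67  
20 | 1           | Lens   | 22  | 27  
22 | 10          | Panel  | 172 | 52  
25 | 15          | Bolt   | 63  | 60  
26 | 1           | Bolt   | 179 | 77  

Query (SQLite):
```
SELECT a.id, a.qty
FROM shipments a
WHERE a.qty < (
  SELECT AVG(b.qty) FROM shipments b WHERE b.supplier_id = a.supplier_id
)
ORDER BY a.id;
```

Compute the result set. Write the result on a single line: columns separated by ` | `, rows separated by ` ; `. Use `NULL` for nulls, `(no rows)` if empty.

3 | 33 ; 6 | 156 ; 11 | 75 ; 17 | 58 ; 20 | 22

For each shipments row a, compute AVG(qty) over rows sharing a.supplier_id.
Keep row a if a.qty < that per-group AVG.
  supplier_id=1: AVG(qty) = 79.666667
  supplier_id=9: AVG(qty) = 188.0
  supplier_id=10: AVG(qty) = 164.0
  supplier_id=15: AVG(qty) = 63.0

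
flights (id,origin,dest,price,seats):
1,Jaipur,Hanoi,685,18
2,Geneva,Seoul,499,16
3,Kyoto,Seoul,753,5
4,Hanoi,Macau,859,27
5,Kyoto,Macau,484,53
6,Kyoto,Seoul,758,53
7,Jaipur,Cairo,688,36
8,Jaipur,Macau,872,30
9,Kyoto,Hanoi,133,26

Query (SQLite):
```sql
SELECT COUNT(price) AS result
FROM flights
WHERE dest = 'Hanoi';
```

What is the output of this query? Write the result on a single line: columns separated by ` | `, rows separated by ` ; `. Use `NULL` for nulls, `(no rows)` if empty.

2

Rows where dest='Hanoi' → price values: [685, 133].
COUNT(price) counts non-NULL values → 2.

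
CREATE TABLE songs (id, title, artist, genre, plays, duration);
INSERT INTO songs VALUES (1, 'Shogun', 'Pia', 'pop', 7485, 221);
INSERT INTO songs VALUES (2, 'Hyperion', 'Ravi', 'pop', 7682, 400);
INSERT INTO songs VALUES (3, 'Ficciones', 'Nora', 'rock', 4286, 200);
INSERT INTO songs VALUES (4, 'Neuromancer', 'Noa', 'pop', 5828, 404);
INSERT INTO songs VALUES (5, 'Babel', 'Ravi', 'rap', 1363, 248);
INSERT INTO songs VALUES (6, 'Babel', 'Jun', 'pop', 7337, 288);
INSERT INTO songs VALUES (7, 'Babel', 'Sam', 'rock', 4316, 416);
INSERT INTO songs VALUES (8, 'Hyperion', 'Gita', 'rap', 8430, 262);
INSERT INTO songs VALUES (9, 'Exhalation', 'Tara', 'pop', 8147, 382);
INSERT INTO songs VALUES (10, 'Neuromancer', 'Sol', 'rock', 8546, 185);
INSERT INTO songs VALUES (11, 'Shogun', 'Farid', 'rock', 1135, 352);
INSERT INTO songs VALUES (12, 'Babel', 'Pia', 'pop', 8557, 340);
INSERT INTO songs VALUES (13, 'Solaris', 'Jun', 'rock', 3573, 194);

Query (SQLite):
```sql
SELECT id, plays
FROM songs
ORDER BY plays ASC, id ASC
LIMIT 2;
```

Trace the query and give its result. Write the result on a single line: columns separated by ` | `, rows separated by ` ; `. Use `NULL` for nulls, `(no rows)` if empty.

Sort by plays asc, tiebreak id asc: (1135, id=11), (1363, id=5), (3573, id=13), (4286, id=3), (4316, id=7) …. Take first 2.

11 | 1135 ; 5 | 1363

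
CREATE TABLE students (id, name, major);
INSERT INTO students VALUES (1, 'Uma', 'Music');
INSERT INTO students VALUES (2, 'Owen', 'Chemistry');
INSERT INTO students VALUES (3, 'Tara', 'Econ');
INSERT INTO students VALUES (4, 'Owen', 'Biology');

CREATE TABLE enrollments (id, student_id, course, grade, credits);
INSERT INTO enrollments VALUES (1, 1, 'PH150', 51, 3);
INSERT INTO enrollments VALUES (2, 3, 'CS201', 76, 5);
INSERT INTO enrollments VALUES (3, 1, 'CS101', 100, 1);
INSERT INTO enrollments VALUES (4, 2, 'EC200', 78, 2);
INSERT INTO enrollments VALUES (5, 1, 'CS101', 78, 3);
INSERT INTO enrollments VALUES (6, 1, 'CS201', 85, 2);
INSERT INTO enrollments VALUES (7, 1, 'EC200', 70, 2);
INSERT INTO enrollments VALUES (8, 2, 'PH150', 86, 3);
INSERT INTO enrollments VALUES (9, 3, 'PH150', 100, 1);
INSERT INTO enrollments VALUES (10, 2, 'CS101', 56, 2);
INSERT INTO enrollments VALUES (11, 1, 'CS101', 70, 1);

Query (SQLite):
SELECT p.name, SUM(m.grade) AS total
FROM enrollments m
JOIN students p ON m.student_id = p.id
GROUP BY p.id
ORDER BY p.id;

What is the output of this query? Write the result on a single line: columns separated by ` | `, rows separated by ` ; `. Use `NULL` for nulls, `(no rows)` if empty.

Uma | 454 ; Owen | 220 ; Tara | 176

Join each enrollments row to its students via student_id.
Group joined rows by students.id; compute SUM(m.grade) per group.
  1: ids {1, 3, 5, 6, 7, 11} → SUM(m.grade)=454
  2: ids {4, 8, 10} → SUM(m.grade)=220
  3: ids {2, 9} → SUM(m.grade)=176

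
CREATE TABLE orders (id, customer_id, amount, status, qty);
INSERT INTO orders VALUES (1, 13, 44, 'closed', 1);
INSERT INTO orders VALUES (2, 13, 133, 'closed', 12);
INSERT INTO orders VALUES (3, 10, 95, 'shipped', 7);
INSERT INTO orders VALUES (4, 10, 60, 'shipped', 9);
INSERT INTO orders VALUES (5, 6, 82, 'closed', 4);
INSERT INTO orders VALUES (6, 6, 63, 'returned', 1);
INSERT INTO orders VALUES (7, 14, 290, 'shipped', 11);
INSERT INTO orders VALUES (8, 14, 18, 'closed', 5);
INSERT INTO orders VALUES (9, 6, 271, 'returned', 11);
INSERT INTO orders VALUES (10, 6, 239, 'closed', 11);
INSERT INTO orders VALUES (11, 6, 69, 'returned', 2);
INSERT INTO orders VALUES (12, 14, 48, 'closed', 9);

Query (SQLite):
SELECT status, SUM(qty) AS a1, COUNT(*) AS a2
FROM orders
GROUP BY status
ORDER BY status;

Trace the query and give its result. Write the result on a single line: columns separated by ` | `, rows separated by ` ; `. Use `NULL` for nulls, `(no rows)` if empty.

closed | 42 | 6 ; returned | 14 | 3 ; shipped | 27 | 3

Group orders by status.
Per group compute: SUM(qty), COUNT(*).
  closed: ids {1, 2, 5, 8, 10, 12} → SUM(qty)=42, COUNT(*)=6
  returned: ids {6, 9, 11} → SUM(qty)=14, COUNT(*)=3
  shipped: ids {3, 4, 7} → SUM(qty)=27, COUNT(*)=3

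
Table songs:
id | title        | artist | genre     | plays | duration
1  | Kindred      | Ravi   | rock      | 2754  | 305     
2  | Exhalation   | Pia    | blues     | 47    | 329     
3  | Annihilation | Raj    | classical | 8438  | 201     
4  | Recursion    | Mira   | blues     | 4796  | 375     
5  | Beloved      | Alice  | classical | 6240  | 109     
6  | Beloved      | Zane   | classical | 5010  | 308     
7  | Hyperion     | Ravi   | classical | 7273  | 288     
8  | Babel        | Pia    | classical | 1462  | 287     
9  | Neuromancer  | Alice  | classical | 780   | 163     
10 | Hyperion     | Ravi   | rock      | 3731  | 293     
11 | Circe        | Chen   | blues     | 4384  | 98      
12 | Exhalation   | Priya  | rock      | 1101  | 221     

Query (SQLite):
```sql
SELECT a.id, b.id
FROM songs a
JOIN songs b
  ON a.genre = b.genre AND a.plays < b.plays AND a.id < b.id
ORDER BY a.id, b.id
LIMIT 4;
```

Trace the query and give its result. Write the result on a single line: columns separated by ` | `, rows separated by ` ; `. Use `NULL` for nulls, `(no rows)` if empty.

Pairs (a,b) with same genre, a.plays < b.plays, a.id < b.id.
genre groups: blues:{2,4,11} classical:{3,5,6,7,8,9} rock:{1,10,12}
Ordered by (a.id, b.id); first 4.

1 | 10 ; 2 | 4 ; 2 | 11 ; 5 | 7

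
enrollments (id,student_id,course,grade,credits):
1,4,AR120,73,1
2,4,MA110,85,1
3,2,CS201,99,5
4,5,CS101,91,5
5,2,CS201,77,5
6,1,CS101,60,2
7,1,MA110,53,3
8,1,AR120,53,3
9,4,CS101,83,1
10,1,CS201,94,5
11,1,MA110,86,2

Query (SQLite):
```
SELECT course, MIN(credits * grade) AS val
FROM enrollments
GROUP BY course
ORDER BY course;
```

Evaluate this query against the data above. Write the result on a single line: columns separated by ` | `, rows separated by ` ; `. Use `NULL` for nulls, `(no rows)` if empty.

For each row compute credits * grade.
Group by course; take MIN of the expression per group.
  AR120: ids {1, 8} → MIN(credits * grade)=73
  CS101: ids {4, 6, 9} → MIN(credits * grade)=83
  CS201: ids {3, 5, 10} → MIN(credits * grade)=385
  MA110: ids {2, 7, 11} → MIN(credits * grade)=85

AR120 | 73 ; CS101 | 83 ; CS201 | 385 ; MA110 | 85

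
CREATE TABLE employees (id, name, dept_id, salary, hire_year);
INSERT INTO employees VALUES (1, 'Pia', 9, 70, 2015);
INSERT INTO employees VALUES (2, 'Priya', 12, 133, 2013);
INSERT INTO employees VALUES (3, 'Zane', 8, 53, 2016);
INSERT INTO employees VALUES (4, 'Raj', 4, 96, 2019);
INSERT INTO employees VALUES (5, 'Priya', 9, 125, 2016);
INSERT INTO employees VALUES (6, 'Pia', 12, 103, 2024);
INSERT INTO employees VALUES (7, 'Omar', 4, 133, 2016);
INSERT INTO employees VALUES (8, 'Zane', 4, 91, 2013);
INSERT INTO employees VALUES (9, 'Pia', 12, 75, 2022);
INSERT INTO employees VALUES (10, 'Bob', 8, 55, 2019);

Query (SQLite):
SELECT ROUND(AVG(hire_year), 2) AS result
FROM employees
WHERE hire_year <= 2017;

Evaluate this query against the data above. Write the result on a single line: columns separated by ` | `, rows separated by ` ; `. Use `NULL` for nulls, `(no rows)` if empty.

2014.83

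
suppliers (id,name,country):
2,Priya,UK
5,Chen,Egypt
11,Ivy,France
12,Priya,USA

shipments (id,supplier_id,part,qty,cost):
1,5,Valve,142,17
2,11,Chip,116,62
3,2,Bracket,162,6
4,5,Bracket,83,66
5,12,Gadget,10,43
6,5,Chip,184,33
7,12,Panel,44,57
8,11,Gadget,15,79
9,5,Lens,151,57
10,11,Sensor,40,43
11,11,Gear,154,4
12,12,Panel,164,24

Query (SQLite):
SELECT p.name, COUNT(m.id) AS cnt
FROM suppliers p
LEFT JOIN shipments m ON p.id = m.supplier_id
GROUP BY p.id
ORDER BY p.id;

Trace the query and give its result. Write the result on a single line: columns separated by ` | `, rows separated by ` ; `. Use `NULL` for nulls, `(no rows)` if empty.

LEFT JOIN keeps every suppliers row; unmatched ones get NULL for shipments columns.
Group by suppliers.id and compute COUNT(m.id). COUNT(col) of an all-NULL group is 0.
  2: ids {3} → COUNT(m.id)=1
  5: ids {1, 4, 6, 9} → COUNT(m.id)=4
  11: ids {2, 8, 10, 11} → COUNT(m.id)=4
  12: ids {5, 7, 12} → COUNT(m.id)=3

Priya | 1 ; Chen | 4 ; Ivy | 4 ; Priya | 3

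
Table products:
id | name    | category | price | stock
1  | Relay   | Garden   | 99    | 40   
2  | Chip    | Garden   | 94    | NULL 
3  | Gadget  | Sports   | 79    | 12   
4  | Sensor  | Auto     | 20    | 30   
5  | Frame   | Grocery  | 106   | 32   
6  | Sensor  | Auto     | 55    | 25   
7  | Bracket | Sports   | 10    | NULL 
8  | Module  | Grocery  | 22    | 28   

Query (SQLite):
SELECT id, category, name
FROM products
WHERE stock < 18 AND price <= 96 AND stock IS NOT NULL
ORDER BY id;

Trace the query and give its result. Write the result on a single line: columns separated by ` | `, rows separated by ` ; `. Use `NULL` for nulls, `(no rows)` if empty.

3 | Sports | Gadget

stock < 18: ids {3}
price <= 96: ids {2, 3, 4, 6, 7, 8}
stock IS NOT NULL: ids {1, 3, 4, 5, 6, 8}
Combine with AND.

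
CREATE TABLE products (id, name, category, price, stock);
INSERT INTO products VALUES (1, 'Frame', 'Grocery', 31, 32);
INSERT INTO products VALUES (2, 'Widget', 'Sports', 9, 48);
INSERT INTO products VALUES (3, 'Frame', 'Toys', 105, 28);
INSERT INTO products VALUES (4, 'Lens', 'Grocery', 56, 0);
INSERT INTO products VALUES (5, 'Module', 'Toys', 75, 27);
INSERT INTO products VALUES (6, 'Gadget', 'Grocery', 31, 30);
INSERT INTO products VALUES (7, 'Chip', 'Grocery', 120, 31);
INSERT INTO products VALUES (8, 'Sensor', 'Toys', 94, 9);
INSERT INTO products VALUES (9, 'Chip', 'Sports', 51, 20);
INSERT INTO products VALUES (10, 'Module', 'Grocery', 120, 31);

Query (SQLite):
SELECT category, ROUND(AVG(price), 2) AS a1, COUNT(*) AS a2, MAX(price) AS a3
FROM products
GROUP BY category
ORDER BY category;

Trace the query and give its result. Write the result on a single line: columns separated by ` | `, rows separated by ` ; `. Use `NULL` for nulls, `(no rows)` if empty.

Group products by category.
Per group compute: ROUND(AVG(price), 2), COUNT(*), MAX(price).
  Grocery: ids {1, 4, 6, 7, 10} → ROUND(AVG(price), 2)=71.6, COUNT(*)=5, MAX(price)=120
  Sports: ids {2, 9} → ROUND(AVG(price), 2)=30, COUNT(*)=2, MAX(price)=51
  Toys: ids {3, 5, 8} → ROUND(AVG(price), 2)=91.33, COUNT(*)=3, MAX(price)=105

Grocery | 71.6 | 5 | 120 ; Sports | 30 | 2 | 51 ; Toys | 91.33 | 3 | 105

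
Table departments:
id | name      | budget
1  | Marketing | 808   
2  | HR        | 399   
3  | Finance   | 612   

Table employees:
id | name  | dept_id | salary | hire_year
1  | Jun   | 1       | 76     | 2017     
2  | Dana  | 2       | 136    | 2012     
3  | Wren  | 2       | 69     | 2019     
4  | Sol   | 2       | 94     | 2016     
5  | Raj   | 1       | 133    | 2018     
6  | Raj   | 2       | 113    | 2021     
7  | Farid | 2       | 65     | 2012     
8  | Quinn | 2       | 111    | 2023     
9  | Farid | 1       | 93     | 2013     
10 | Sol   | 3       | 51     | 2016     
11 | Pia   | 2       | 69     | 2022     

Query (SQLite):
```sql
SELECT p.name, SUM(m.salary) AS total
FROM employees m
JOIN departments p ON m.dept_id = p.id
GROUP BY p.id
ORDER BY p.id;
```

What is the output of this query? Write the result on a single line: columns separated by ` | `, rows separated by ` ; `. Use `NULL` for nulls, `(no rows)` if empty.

Join each employees row to its departments via dept_id.
Group joined rows by departments.id; compute SUM(m.salary) per group.
  1: ids {1, 5, 9} → SUM(m.salary)=302
  2: ids {2, 3, 4, 6, 7, 8, 11} → SUM(m.salary)=657
  3: ids {10} → SUM(m.salary)=51

Marketing | 302 ; HR | 657 ; Finance | 51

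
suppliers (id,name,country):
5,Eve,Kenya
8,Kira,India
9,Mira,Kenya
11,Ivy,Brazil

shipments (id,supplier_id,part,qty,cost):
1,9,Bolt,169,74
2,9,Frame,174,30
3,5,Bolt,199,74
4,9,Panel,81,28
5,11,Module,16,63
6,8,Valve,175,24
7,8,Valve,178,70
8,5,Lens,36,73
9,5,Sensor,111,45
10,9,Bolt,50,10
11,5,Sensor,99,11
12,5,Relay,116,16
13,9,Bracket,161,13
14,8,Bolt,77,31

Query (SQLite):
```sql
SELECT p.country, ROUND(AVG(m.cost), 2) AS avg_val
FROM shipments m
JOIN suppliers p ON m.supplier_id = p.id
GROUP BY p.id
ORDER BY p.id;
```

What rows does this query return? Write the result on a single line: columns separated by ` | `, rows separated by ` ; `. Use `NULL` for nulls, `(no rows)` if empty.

Join each shipments row to its suppliers via supplier_id.
Group joined rows by suppliers.id; compute ROUND(AVG(m.cost), 2) per group.
  5: ids {3, 8, 9, 11, 12} → ROUND(AVG(m.cost), 2)=43.8
  8: ids {6, 7, 14} → ROUND(AVG(m.cost), 2)=41.67
  9: ids {1, 2, 4, 10, 13} → ROUND(AVG(m.cost), 2)=31
  11: ids {5} → ROUND(AVG(m.cost), 2)=63

Kenya | 43.8 ; India | 41.67 ; Kenya | 31 ; Brazil | 63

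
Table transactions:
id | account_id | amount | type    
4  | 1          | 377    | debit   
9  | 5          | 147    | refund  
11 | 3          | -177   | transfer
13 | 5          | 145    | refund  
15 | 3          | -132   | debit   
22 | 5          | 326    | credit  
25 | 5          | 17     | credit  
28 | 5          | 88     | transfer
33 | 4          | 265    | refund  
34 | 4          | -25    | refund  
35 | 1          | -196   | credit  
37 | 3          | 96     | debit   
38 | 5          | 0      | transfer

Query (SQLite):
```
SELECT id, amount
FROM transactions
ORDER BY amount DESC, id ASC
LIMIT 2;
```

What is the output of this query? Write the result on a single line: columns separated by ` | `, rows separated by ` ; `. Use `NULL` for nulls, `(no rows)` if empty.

Sort by amount desc, tiebreak id asc: (377, id=4), (326, id=22), (265, id=33), (147, id=9), (145, id=13) …. Take first 2.

4 | 377 ; 22 | 326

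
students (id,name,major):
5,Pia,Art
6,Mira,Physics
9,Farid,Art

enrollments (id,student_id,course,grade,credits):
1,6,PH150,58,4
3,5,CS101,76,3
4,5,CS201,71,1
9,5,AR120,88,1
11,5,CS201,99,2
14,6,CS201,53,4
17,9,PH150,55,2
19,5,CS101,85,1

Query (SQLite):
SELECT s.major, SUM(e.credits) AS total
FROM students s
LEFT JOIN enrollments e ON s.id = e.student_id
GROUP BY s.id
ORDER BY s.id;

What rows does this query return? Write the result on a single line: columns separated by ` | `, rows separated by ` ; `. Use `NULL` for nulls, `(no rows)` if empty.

LEFT JOIN keeps every students row; unmatched ones get NULL for enrollments columns.
Group by students.id and compute SUM(e.credits). SUM over an all-NULL group is NULL.
  5: ids {3, 4, 9, 11, 19} → SUM(e.credits)=8
  6: ids {1, 14} → SUM(e.credits)=8
  9: ids {17} → SUM(e.credits)=2

Art | 8 ; Physics | 8 ; Art | 2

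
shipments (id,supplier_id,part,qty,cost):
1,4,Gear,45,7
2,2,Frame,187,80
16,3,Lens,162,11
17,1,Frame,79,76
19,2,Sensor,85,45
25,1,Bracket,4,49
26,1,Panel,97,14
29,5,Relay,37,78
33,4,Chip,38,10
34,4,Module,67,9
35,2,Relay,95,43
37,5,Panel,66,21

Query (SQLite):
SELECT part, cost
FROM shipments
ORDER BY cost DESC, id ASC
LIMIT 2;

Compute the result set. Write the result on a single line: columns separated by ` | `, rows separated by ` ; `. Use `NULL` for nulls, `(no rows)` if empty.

Frame | 80 ; Relay | 78

Sort by cost desc, tiebreak id asc: (80, id=2), (78, id=29), (76, id=17), (49, id=25), (45, id=19) …. Take first 2.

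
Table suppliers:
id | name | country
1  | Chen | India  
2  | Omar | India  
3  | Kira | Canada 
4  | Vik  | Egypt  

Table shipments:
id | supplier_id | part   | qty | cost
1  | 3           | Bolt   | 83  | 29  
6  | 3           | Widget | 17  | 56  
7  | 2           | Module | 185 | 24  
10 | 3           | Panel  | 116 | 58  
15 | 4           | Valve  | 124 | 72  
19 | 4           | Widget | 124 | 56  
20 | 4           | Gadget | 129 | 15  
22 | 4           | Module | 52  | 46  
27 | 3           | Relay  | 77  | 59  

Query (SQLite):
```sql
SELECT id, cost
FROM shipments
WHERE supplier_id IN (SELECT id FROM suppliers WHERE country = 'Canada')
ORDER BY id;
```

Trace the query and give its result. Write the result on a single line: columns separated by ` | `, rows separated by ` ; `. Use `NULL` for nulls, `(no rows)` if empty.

1 | 29 ; 6 | 56 ; 10 | 58 ; 27 | 59

Inner query: suppliers.id where country = 'Canada'.
Outer: keep shipments rows whose supplier_id is in that set.
Inner query → {3}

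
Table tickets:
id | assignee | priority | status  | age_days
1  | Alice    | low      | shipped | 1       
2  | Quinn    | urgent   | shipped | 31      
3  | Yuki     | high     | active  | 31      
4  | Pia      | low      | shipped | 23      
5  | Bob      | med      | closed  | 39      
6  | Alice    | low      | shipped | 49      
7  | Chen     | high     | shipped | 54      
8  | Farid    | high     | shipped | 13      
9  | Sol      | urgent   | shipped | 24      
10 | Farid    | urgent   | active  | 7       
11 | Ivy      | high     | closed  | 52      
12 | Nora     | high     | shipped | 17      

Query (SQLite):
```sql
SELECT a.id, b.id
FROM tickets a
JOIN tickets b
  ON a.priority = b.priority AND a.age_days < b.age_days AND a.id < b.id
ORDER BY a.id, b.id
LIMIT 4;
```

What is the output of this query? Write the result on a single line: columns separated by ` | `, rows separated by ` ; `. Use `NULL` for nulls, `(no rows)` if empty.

1 | 4 ; 1 | 6 ; 3 | 7 ; 3 | 11

Pairs (a,b) with same priority, a.age_days < b.age_days, a.id < b.id.
priority groups: high:{3,7,8,11,12} low:{1,4,6} med:{5} urgent:{2,9,10}
Ordered by (a.id, b.id); first 4.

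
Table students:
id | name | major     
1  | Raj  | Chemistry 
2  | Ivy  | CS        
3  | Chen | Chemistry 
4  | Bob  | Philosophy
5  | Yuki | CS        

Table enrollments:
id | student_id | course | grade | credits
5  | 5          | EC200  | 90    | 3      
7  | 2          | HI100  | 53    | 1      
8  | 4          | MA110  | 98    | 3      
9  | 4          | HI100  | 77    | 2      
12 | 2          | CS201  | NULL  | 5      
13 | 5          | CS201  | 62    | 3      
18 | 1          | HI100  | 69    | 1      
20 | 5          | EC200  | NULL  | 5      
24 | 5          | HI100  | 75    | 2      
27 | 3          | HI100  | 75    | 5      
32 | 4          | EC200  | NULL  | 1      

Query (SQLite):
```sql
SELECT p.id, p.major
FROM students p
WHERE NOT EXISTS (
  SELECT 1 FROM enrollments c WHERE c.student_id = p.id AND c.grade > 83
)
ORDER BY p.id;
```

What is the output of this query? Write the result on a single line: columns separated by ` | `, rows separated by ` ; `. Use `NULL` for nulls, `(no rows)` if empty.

1 | Chemistry ; 2 | CS ; 3 | Chemistry

For each students row, check whether any enrollments with matching student_id has grade > 83.
Keep rows where that is false.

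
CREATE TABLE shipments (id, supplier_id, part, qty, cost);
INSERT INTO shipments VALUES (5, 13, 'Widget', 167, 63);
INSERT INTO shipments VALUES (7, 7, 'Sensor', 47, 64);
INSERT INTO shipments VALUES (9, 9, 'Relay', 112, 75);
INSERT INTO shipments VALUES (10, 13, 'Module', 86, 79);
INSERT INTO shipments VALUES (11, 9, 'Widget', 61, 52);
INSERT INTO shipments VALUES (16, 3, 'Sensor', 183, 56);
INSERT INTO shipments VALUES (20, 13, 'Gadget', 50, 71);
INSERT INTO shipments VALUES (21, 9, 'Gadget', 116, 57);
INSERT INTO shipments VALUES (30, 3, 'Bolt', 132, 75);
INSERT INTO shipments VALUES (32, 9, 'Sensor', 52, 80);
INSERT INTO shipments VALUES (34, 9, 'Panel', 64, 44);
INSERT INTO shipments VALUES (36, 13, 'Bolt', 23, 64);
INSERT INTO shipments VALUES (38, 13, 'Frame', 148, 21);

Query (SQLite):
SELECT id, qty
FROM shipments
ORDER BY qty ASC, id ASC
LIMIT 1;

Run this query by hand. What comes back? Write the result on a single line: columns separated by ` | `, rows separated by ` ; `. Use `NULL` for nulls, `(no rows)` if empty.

36 | 23

Sort by qty asc, tiebreak id asc: (23, id=36), (47, id=7), (50, id=20), (52, id=32) …. Take first 1.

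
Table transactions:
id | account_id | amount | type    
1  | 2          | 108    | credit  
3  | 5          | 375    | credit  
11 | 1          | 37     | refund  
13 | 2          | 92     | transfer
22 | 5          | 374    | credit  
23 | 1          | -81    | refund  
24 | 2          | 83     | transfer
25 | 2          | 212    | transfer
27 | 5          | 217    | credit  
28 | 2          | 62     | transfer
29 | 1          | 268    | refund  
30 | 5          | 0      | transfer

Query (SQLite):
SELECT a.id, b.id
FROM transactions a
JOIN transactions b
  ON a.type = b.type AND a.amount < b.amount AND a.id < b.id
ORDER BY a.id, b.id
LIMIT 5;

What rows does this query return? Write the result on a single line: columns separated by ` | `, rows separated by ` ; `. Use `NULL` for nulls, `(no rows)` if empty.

Pairs (a,b) with same type, a.amount < b.amount, a.id < b.id.
type groups: credit:{1,3,22,27} refund:{11,23,29} transfer:{13,24,25,28,30}
Ordered by (a.id, b.id); first 5.

1 | 3 ; 1 | 22 ; 1 | 27 ; 11 | 29 ; 13 | 25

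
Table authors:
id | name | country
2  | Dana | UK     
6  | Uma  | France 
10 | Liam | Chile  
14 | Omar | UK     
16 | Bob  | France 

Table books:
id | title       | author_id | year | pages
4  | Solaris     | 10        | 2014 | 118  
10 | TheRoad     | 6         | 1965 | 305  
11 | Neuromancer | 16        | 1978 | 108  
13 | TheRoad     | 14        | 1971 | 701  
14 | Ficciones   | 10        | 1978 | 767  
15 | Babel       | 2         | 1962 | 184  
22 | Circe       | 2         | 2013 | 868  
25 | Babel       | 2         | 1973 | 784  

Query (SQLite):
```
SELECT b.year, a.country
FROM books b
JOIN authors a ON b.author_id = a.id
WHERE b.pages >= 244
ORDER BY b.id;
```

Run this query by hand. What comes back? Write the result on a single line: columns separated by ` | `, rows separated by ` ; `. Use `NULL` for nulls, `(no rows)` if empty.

1965 | France ; 1971 | UK ; 1978 | Chile ; 2013 | UK ; 1973 | UK

Each books row matches the authors row where author_id = authors.id.
Then keep rows with b.pages >= 244.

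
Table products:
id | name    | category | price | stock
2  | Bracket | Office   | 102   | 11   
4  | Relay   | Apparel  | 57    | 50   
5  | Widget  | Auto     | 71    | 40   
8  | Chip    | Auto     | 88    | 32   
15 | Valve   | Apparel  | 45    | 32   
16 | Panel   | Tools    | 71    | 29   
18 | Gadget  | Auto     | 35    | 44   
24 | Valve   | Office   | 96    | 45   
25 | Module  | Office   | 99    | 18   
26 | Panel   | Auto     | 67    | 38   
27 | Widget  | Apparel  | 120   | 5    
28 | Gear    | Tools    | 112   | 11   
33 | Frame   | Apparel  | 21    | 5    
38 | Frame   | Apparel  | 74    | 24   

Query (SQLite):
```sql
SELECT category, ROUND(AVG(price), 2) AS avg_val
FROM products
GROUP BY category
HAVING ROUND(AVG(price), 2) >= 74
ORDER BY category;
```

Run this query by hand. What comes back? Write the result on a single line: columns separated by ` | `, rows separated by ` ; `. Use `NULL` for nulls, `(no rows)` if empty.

Office | 99 ; Tools | 91.5

Partition products by category; compute ROUND(AVG(price), 2) within each group.
HAVING: keep groups where ROUND(AVG(price), 2) >= 74.
  Apparel: ids {4, 15, 27, 33, 38} → ROUND(AVG(price), 2)=63.4
  Auto: ids {5, 8, 18, 26} → ROUND(AVG(price), 2)=65.25
  Office: ids {2, 24, 25} → ROUND(AVG(price), 2)=99
  Tools: ids {16, 28} → ROUND(AVG(price), 2)=91.5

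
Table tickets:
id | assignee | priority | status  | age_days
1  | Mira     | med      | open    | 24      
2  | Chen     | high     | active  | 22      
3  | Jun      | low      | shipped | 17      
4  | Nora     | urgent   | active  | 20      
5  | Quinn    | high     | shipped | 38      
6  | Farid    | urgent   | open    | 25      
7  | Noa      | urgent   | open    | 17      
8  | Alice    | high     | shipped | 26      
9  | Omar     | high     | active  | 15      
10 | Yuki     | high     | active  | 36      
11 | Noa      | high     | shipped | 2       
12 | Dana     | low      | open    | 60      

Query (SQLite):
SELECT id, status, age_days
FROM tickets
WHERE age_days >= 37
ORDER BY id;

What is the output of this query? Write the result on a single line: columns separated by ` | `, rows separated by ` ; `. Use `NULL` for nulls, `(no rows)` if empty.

5 | shipped | 38 ; 12 | open | 60

age_days >= 37: ids {5, 12}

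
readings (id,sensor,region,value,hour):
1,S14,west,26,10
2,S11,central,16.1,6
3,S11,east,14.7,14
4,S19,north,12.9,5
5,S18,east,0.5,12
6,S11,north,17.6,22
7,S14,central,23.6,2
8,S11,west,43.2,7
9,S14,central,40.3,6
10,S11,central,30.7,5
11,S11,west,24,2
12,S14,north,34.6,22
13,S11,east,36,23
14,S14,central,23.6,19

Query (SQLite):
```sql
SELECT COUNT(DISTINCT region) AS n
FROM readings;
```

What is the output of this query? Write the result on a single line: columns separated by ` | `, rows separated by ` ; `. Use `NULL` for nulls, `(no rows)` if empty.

4

Count distinct non-NULL region values.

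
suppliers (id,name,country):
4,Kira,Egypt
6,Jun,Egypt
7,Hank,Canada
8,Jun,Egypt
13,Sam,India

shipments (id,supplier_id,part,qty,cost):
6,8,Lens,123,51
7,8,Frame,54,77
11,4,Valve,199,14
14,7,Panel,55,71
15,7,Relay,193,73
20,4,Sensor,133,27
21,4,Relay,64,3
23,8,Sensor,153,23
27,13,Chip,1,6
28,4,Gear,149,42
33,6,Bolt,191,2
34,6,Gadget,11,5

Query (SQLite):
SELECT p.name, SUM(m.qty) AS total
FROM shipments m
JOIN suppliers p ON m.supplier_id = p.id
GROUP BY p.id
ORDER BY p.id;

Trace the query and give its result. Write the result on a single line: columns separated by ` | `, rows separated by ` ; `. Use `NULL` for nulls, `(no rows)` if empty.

Kira | 545 ; Jun | 202 ; Hank | 248 ; Jun | 330 ; Sam | 1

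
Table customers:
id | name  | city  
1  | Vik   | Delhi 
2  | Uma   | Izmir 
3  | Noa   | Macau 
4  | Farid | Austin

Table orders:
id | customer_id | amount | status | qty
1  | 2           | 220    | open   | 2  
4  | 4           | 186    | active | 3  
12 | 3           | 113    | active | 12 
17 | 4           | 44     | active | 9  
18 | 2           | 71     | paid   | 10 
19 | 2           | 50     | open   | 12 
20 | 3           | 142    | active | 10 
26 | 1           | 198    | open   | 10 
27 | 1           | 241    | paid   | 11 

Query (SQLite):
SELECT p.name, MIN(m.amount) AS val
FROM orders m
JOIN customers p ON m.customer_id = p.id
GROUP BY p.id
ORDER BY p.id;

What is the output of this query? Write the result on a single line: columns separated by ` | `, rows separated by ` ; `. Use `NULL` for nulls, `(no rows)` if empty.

Vik | 198 ; Uma | 50 ; Noa | 113 ; Farid | 44

Join each orders row to its customers via customer_id.
Group joined rows by customers.id; compute MIN(m.amount) per group.
  1: ids {26, 27} → MIN(m.amount)=198
  2: ids {1, 18, 19} → MIN(m.amount)=50
  3: ids {12, 20} → MIN(m.amount)=113
  4: ids {4, 17} → MIN(m.amount)=44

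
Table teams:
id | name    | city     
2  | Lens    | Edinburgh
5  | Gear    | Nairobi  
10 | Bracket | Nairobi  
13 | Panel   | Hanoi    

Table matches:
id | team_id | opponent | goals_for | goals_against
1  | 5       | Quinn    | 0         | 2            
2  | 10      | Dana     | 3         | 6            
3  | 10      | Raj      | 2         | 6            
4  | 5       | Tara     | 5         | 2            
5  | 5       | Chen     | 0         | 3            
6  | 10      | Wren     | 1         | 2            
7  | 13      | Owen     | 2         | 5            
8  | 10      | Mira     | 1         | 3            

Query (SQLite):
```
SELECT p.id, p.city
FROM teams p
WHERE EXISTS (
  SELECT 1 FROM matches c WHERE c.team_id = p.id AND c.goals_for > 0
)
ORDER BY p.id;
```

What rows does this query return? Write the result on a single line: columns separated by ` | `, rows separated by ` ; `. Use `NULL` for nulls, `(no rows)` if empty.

For each teams row, check whether any matches with matching team_id has goals_for > 0.
Keep rows where that is true.

5 | Nairobi ; 10 | Nairobi ; 13 | Hanoi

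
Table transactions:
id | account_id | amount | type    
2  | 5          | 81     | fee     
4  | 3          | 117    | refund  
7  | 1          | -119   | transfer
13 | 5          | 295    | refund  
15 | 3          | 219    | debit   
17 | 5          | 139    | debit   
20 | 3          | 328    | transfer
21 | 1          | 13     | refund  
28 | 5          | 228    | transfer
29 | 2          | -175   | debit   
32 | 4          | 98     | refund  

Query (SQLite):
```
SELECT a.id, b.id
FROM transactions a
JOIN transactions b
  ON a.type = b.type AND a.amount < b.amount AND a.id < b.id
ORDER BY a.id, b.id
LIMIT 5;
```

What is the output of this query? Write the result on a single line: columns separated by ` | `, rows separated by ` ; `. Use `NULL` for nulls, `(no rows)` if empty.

4 | 13 ; 7 | 20 ; 7 | 28 ; 21 | 32

Pairs (a,b) with same type, a.amount < b.amount, a.id < b.id.
type groups: debit:{15,17,29} fee:{2} refund:{4,13,21,32} transfer:{7,20,28}
Ordered by (a.id, b.id); first 5.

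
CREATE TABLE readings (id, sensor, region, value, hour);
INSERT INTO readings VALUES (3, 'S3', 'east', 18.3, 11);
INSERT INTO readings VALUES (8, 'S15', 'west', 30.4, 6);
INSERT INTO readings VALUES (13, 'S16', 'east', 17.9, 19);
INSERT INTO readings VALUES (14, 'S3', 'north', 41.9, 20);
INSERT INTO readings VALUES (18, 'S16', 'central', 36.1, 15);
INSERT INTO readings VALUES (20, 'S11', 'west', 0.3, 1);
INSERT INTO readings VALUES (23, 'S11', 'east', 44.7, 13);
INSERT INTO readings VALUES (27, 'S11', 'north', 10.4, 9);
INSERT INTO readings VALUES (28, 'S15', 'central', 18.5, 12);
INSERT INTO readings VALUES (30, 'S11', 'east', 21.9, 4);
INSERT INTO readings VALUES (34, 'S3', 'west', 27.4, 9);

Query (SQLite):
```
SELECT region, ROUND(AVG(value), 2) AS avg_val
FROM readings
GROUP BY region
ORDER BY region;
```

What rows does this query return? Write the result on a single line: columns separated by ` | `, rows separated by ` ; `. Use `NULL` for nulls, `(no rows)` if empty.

Partition readings by region; compute ROUND(AVG(value), 2) within each group.
  central: ids {18, 28} → ROUND(AVG(value), 2)=27.3
  east: ids {3, 13, 23, 30} → ROUND(AVG(value), 2)=25.7
  north: ids {14, 27} → ROUND(AVG(value), 2)=26.15
  west: ids {8, 20, 34} → ROUND(AVG(value), 2)=19.37

central | 27.3 ; east | 25.7 ; north | 26.15 ; west | 19.37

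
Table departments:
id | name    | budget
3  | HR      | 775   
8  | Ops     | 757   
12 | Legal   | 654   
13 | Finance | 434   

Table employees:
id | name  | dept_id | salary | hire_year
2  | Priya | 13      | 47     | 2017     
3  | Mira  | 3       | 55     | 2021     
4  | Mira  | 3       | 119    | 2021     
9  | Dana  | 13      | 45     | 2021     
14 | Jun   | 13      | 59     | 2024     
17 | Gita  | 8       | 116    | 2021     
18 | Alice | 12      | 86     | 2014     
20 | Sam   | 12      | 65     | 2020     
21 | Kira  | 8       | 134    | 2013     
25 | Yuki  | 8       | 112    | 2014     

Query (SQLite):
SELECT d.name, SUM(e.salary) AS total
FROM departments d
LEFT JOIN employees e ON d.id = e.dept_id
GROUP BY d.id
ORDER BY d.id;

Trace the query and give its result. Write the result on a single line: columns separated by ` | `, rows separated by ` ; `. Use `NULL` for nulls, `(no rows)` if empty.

LEFT JOIN keeps every departments row; unmatched ones get NULL for employees columns.
Group by departments.id and compute SUM(e.salary). SUM over an all-NULL group is NULL.
  3: ids {3, 4} → SUM(e.salary)=174
  8: ids {17, 21, 25} → SUM(e.salary)=362
  12: ids {18, 20} → SUM(e.salary)=151
  13: ids {2, 9, 14} → SUM(e.salary)=151

HR | 174 ; Ops | 362 ; Legal | 151 ; Finance | 151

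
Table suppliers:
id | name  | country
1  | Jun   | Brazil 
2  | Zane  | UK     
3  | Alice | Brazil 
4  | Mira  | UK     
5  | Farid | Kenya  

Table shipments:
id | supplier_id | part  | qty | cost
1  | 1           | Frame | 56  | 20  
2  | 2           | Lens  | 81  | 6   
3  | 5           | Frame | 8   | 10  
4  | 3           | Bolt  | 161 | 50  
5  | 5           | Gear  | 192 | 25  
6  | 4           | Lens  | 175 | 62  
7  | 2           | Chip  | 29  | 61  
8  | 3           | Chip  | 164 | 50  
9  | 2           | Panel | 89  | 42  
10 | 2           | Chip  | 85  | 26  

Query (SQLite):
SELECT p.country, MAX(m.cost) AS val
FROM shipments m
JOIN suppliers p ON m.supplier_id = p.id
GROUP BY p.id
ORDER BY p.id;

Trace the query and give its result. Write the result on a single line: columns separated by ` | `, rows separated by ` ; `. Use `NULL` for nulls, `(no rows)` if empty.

Brazil | 20 ; UK | 61 ; Brazil | 50 ; UK | 62 ; Kenya | 25

Join each shipments row to its suppliers via supplier_id.
Group joined rows by suppliers.id; compute MAX(m.cost) per group.
  1: ids {1} → MAX(m.cost)=20
  2: ids {2, 7, 9, 10} → MAX(m.cost)=61
  3: ids {4, 8} → MAX(m.cost)=50
  4: ids {6} → MAX(m.cost)=62
  5: ids {3, 5} → MAX(m.cost)=25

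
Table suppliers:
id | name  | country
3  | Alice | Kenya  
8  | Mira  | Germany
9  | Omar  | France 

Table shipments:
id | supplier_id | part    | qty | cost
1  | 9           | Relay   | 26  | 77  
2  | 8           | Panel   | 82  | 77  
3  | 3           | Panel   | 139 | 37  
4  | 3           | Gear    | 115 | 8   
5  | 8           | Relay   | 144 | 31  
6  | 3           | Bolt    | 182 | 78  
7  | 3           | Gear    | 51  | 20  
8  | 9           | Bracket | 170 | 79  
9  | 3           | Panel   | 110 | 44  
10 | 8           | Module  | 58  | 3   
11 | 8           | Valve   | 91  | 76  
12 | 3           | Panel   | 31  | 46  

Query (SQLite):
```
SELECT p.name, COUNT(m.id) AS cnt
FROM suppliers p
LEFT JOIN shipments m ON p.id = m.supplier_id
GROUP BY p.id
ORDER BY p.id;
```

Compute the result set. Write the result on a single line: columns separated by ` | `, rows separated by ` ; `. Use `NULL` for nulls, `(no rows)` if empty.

Alice | 6 ; Mira | 4 ; Omar | 2

LEFT JOIN keeps every suppliers row; unmatched ones get NULL for shipments columns.
Group by suppliers.id and compute COUNT(m.id). COUNT(col) of an all-NULL group is 0.
  3: ids {3, 4, 6, 7, 9, 12} → COUNT(m.id)=6
  8: ids {2, 5, 10, 11} → COUNT(m.id)=4
  9: ids {1, 8} → COUNT(m.id)=2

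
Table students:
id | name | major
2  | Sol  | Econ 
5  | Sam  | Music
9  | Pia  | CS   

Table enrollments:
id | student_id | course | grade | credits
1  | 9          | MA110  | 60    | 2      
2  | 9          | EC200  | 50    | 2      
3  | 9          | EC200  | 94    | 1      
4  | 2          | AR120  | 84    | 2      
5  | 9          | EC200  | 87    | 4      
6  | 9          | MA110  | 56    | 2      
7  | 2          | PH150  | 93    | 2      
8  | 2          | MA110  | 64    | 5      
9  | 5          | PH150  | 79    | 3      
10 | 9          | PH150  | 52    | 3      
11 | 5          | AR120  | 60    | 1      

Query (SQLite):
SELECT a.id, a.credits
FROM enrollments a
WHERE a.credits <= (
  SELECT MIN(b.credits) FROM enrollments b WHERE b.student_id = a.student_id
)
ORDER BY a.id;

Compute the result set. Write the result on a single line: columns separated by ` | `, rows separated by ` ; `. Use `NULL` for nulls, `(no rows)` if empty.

3 | 1 ; 4 | 2 ; 7 | 2 ; 11 | 1

For each enrollments row a, compute MIN(credits) over rows sharing a.student_id.
Keep row a if a.credits <= that per-group MIN.
  student_id=2: MIN(credits) = 2
  student_id=5: MIN(credits) = 1
  student_id=9: MIN(credits) = 1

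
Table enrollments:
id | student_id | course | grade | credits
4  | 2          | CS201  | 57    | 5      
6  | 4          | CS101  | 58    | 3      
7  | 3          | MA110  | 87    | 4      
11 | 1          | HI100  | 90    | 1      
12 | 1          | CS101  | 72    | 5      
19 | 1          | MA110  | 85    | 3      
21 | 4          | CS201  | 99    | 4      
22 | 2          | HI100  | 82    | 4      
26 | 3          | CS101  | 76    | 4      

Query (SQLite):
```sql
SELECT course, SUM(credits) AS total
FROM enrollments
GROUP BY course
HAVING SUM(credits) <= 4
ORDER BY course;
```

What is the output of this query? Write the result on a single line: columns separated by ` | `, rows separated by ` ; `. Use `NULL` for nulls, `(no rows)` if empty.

Partition enrollments by course; compute SUM(credits) within each group.
HAVING: keep groups where SUM(credits) <= 4.
  CS101: ids {6, 12, 26} → SUM(credits)=12
  CS201: ids {4, 21} → SUM(credits)=9
  HI100: ids {11, 22} → SUM(credits)=5
  MA110: ids {7, 19} → SUM(credits)=7

(no rows)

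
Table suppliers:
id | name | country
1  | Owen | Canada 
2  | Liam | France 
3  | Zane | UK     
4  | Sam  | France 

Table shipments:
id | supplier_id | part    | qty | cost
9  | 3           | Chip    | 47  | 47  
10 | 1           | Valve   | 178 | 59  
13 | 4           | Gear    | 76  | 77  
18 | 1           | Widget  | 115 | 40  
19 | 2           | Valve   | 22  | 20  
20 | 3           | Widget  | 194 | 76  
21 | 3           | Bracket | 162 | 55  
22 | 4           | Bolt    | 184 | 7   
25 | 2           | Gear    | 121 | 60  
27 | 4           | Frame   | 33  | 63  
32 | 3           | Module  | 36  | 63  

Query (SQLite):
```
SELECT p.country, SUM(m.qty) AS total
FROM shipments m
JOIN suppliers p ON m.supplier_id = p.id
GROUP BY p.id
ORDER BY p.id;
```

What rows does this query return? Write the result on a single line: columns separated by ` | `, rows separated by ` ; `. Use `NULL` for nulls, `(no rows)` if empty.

Canada | 293 ; France | 143 ; UK | 439 ; France | 293

Join each shipments row to its suppliers via supplier_id.
Group joined rows by suppliers.id; compute SUM(m.qty) per group.
  1: ids {10, 18} → SUM(m.qty)=293
  2: ids {19, 25} → SUM(m.qty)=143
  3: ids {9, 20, 21, 32} → SUM(m.qty)=439
  4: ids {13, 22, 27} → SUM(m.qty)=293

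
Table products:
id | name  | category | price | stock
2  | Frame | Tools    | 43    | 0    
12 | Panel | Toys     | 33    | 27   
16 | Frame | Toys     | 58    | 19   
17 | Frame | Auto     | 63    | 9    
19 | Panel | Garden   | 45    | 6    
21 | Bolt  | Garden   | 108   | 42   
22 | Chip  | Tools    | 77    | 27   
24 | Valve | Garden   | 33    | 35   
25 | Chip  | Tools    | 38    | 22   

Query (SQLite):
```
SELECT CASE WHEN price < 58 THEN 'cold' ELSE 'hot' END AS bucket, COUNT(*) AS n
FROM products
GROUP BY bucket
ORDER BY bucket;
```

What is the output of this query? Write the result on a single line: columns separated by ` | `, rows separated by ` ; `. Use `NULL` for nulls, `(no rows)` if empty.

Bucket rows by price < 58 → 'cold' else 'hot'; count each bucket.

cold | 5 ; hot | 4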